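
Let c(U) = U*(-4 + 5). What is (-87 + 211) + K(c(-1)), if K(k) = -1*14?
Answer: 110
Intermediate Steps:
c(U) = U (c(U) = U*1 = U)
K(k) = -14
(-87 + 211) + K(c(-1)) = (-87 + 211) - 14 = 124 - 14 = 110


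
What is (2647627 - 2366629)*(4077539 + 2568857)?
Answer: 1867623983208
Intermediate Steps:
(2647627 - 2366629)*(4077539 + 2568857) = 280998*6646396 = 1867623983208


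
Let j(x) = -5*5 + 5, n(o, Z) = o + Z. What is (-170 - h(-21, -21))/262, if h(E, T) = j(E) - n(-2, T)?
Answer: -173/262 ≈ -0.66031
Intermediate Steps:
n(o, Z) = Z + o
j(x) = -20 (j(x) = -25 + 5 = -20)
h(E, T) = -18 - T (h(E, T) = -20 - (T - 2) = -20 - (-2 + T) = -20 + (2 - T) = -18 - T)
(-170 - h(-21, -21))/262 = (-170 - (-18 - 1*(-21)))/262 = (-170 - (-18 + 21))*(1/262) = (-170 - 1*3)*(1/262) = (-170 - 3)*(1/262) = -173*1/262 = -173/262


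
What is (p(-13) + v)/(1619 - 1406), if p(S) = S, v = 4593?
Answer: 4580/213 ≈ 21.502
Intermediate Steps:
(p(-13) + v)/(1619 - 1406) = (-13 + 4593)/(1619 - 1406) = 4580/213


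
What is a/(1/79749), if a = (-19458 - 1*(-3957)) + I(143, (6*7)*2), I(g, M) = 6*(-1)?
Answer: -1236667743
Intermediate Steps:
I(g, M) = -6
a = -15507 (a = (-19458 - 1*(-3957)) - 6 = (-19458 + 3957) - 6 = -15501 - 6 = -15507)
a/(1/79749) = -15507/(1/79749) = -15507/1/79749 = -15507*79749 = -1236667743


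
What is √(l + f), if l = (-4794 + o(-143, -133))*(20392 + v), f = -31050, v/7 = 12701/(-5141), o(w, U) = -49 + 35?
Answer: 3*I*√287770417348530/5141 ≈ 9899.1*I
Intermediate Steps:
o(w, U) = -14
v = -88907/5141 (v = 7*(12701/(-5141)) = 7*(12701*(-1/5141)) = 7*(-12701/5141) = -88907/5141 ≈ -17.294)
l = -503620522920/5141 (l = (-4794 - 14)*(20392 - 88907/5141) = -4808*104746365/5141 = -503620522920/5141 ≈ -9.7962e+7)
√(l + f) = √(-503620522920/5141 - 31050) = √(-503780150970/5141) = 3*I*√287770417348530/5141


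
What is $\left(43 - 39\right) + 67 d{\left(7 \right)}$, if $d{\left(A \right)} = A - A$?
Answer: $4$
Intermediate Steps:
$d{\left(A \right)} = 0$
$\left(43 - 39\right) + 67 d{\left(7 \right)} = \left(43 - 39\right) + 67 \cdot 0 = 4 + 0 = 4$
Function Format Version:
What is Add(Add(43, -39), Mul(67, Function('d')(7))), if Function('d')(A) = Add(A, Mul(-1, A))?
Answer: 4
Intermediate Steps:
Function('d')(A) = 0
Add(Add(43, -39), Mul(67, Function('d')(7))) = Add(Add(43, -39), Mul(67, 0)) = Add(4, 0) = 4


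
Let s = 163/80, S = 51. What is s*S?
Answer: 8313/80 ≈ 103.91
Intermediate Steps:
s = 163/80 (s = 163*(1/80) = 163/80 ≈ 2.0375)
s*S = (163/80)*51 = 8313/80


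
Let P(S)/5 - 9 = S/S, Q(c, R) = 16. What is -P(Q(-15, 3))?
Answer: -50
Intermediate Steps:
P(S) = 50 (P(S) = 45 + 5*(S/S) = 45 + 5*1 = 45 + 5 = 50)
-P(Q(-15, 3)) = -1*50 = -50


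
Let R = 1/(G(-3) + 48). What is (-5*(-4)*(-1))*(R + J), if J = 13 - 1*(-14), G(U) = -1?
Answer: -25400/47 ≈ -540.43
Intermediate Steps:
J = 27 (J = 13 + 14 = 27)
R = 1/47 (R = 1/(-1 + 48) = 1/47 ≈ 0.021277)
(-5*(-4)*(-1))*(R + J) = (-5*(-4)*(-1))*(1/47 + 27) = (20*(-1))*(1270/47) = -20*1270/47 = -25400/47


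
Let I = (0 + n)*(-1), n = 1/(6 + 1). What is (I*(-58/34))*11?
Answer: 319/119 ≈ 2.6807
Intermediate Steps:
n = 1/7 ≈ 0.14286
I = -1/7 (I = (0 + 1/7)*(-1) = (1/7)*(-1) = -1/7 ≈ -0.14286)
(I*(-58/34))*11 = -(-58)/(7*34)*11 = -1/7*(-29/17)*11 = (29/119)*11 = 319/119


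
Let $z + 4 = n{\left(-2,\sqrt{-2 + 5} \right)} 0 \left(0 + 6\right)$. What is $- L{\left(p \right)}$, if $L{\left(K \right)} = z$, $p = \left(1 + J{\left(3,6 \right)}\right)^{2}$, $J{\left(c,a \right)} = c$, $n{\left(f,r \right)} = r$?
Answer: $4$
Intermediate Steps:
$p = 16$ ($p = \left(1 + 3\right)^{2} = 4^{2} = 16$)
$z = -4$ ($z = -4 + \sqrt{-2 + 5} \cdot 0 \left(0 + 6\right) = -4 + \sqrt{3} \cdot 0 \cdot 6 = -4 + 0 \cdot 6 = -4 + 0 = -4$)
$L{\left(K \right)} = -4$
$- L{\left(p \right)} = \left(-1\right) \left(-4\right) = 4$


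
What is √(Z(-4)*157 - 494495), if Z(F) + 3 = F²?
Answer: I*√492454 ≈ 701.75*I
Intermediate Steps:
Z(F) = -3 + F²
√(Z(-4)*157 - 494495) = √((-3 + (-4)²)*157 - 494495) = √((-3 + 16)*157 - 494495) = √(13*157 - 494495) = √(2041 - 494495) = √(-492454) = I*√492454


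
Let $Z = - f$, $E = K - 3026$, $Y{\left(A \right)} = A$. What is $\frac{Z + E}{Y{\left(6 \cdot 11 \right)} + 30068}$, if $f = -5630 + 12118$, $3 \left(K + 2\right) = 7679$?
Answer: $- \frac{20869}{90402} \approx -0.23085$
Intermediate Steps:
$K = \frac{7673}{3}$ ($K = -2 + \frac{1}{3} \cdot 7679 = -2 + \frac{7679}{3} = \frac{7673}{3} \approx 2557.7$)
$E = - \frac{1405}{3}$ ($E = \frac{7673}{3} - 3026 = - \frac{1405}{3} \approx -468.33$)
$f = 6488$
$Z = -6488$ ($Z = \left(-1\right) 6488 = -6488$)
$\frac{Z + E}{Y{\left(6 \cdot 11 \right)} + 30068} = \frac{-6488 - \frac{1405}{3}}{6 \cdot 11 + 30068} = - \frac{20869}{3 \left(66 + 30068\right)} = - \frac{20869}{3 \cdot 30134} = \left(- \frac{20869}{3}\right) \frac{1}{30134} = - \frac{20869}{90402}$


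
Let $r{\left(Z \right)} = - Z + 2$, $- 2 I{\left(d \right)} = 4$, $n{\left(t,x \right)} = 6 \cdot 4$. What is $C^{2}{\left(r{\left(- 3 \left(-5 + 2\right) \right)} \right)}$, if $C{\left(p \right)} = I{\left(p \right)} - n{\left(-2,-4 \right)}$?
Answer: $676$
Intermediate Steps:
$n{\left(t,x \right)} = 24$
$I{\left(d \right)} = -2$ ($I{\left(d \right)} = \left(- \frac{1}{2}\right) 4 = -2$)
$r{\left(Z \right)} = 2 - Z$
$C{\left(p \right)} = -26$ ($C{\left(p \right)} = -2 - 24 = -26$)
$C^{2}{\left(r{\left(- 3 \left(-5 + 2\right) \right)} \right)} = \left(-26\right)^{2} = 676$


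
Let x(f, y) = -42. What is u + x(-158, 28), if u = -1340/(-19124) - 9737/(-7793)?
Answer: -1515686734/37258333 ≈ -40.680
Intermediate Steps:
u = 49163252/37258333 (u = -1340*(-1/19124) - 9737*(-1/7793) = 335/4781 + 9737/7793 = 49163252/37258333 ≈ 1.3195)
u + x(-158, 28) = 49163252/37258333 - 42 = -1515686734/37258333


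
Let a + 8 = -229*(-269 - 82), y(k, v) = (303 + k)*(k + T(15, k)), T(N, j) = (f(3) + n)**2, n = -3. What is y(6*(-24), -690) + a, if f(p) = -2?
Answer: 61450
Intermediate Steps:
T(N, j) = 25 (T(N, j) = (-2 - 3)**2 = (-5)**2 = 25)
y(k, v) = (25 + k)*(303 + k) (y(k, v) = (303 + k)*(k + 25) = (303 + k)*(25 + k) = (25 + k)*(303 + k))
a = 80371 (a = -8 - 229*(-269 - 82) = -8 - 229*(-351) = -8 + 80379 = 80371)
y(6*(-24), -690) + a = (7575 + (6*(-24))**2 + 328*(6*(-24))) + 80371 = (7575 + (-144)**2 + 328*(-144)) + 80371 = (7575 + 20736 - 47232) + 80371 = -18921 + 80371 = 61450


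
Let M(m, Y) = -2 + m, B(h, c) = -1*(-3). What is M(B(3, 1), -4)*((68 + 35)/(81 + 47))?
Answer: 103/128 ≈ 0.80469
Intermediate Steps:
B(h, c) = 3
M(B(3, 1), -4)*((68 + 35)/(81 + 47)) = (-2 + 3)*((68 + 35)/(81 + 47)) = 1*(103/128) = 103/128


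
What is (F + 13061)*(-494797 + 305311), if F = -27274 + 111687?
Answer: -18469958364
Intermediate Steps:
F = 84413
(F + 13061)*(-494797 + 305311) = (84413 + 13061)*(-494797 + 305311) = 97474*(-189486) = -18469958364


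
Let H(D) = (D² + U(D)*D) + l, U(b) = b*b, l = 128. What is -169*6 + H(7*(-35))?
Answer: -14646986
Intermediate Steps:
U(b) = b²
H(D) = 128 + D² + D³ (H(D) = (D² + D²*D) + 128 = (D² + D³) + 128 = 128 + D² + D³)
-169*6 + H(7*(-35)) = -169*6 + (128 + (7*(-35))² + (7*(-35))³) = -1014 + (128 + (-245)² + (-245)³) = -1014 + (128 + 60025 - 14706125) = -1014 - 14645972 = -14646986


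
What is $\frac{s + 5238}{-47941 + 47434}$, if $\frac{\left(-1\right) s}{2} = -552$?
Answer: $- \frac{2114}{169} \approx -12.509$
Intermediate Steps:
$s = 1104$ ($s = \left(-2\right) \left(-552\right) = 1104$)
$\frac{s + 5238}{-47941 + 47434} = \frac{1104 + 5238}{-47941 + 47434} = \frac{6342}{-507} = 6342 \left(- \frac{1}{507}\right) = - \frac{2114}{169}$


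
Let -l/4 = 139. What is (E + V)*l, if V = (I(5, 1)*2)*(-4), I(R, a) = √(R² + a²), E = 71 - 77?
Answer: 3336 + 4448*√26 ≈ 26016.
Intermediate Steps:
E = -6
l = -556 (l = -4*139 = -556)
V = -8*√26 (V = (√(5² + 1²)*2)*(-4) = (√(25 + 1)*2)*(-4) = (√26*2)*(-4) = (2*√26)*(-4) = -8*√26 ≈ -40.792)
(E + V)*l = (-6 - 8*√26)*(-556) = 3336 + 4448*√26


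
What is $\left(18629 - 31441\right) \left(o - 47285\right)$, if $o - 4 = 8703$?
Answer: $494261336$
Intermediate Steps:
$o = 8707$ ($o = 4 + 8703 = 8707$)
$\left(18629 - 31441\right) \left(o - 47285\right) = \left(18629 - 31441\right) \left(8707 - 47285\right) = \left(-12812\right) \left(-38578\right) = 494261336$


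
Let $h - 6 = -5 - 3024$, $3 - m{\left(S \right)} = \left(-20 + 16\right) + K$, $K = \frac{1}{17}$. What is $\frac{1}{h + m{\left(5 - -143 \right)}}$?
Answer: $- \frac{17}{51273} \approx -0.00033156$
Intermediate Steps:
$K = \frac{1}{17} \approx 0.058824$
$m{\left(S \right)} = \frac{118}{17}$ ($m{\left(S \right)} = 3 - \left(\left(-20 + 16\right) + \frac{1}{17}\right) = 3 - \left(-4 + \frac{1}{17}\right) = 3 - - \frac{67}{17} = 3 + \frac{67}{17} = \frac{118}{17}$)
$h = -3023$ ($h = 6 - 3029 = -3023$)
$\frac{1}{h + m{\left(5 - -143 \right)}} = \frac{1}{-3023 + \frac{118}{17}} = \frac{1}{- \frac{51273}{17}} = - \frac{17}{51273}$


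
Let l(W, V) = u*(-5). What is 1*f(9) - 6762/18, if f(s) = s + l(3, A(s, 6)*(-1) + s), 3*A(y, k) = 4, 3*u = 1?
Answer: -1105/3 ≈ -368.33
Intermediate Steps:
u = ⅓ (u = (⅓)*1 = ⅓ ≈ 0.33333)
A(y, k) = 4/3 (A(y, k) = (⅓)*4 = 4/3)
l(W, V) = -5/3 (l(W, V) = (⅓)*(-5) = -5/3)
f(s) = -5/3 + s (f(s) = s - 5/3 = -5/3 + s)
1*f(9) - 6762/18 = 1*(-5/3 + 9) - 6762/18 = 1*(22/3) - 6762/18 = 22/3 - 98*23/6 = 22/3 - 1127/3 = -1105/3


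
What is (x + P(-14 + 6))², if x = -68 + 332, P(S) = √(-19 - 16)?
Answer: (264 + I*√35)² ≈ 69661.0 + 3123.7*I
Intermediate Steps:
P(S) = I*√35 (P(S) = √(-35) = I*√35)
x = 264
(x + P(-14 + 6))² = (264 + I*√35)²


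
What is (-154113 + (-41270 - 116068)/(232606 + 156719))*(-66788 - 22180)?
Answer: 1779365962724328/129775 ≈ 1.3711e+10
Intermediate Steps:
(-154113 + (-41270 - 116068)/(232606 + 156719))*(-66788 - 22180) = (-154113 - 157338/389325)*(-88968) = (-154113 - 157338*1/389325)*(-88968) = (-154113 - 52446/129775)*(-88968) = -20000067021/129775*(-88968) = 1779365962724328/129775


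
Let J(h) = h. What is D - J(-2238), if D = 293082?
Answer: 295320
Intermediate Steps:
D - J(-2238) = 293082 - 1*(-2238) = 293082 + 2238 = 295320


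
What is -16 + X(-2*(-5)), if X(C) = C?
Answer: -6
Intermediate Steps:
-16 + X(-2*(-5)) = -16 - 2*(-5) = -16 + 10 = -6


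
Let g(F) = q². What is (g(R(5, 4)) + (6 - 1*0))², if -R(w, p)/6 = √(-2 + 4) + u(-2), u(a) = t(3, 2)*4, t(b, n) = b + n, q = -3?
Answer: 225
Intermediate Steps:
u(a) = 20 (u(a) = (3 + 2)*4 = 5*4 = 20)
R(w, p) = -120 - 6*√2 (R(w, p) = -6*(√(-2 + 4) + 20) = -6*(√2 + 20) = -6*(20 + √2) = -120 - 6*√2)
g(F) = 9 (g(F) = (-3)² = 9)
(g(R(5, 4)) + (6 - 1*0))² = (9 + (6 - 1*0))² = (9 + (6 + 0))² = (9 + 6)² = 15² = 225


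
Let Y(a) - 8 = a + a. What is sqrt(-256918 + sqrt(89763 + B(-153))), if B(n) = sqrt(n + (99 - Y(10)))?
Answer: sqrt(-256918 + sqrt(89763 + I*sqrt(82))) ≈ 0.e-5 + 506.58*I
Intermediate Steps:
Y(a) = 8 + 2*a (Y(a) = 8 + (a + a) = 8 + 2*a)
B(n) = sqrt(71 + n) (B(n) = sqrt(n + (99 - (8 + 2*10))) = sqrt(n + (99 - (8 + 20))) = sqrt(n + (99 - 1*28)) = sqrt(n + (99 - 28)) = sqrt(n + 71) = sqrt(71 + n))
sqrt(-256918 + sqrt(89763 + B(-153))) = sqrt(-256918 + sqrt(89763 + sqrt(71 - 153))) = sqrt(-256918 + sqrt(89763 + sqrt(-82))) = sqrt(-256918 + sqrt(89763 + I*sqrt(82)))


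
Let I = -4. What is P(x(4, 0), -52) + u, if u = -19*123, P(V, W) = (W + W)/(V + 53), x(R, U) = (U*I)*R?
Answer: -123965/53 ≈ -2339.0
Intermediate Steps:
x(R, U) = -4*R*U (x(R, U) = (U*(-4))*R = (-4*U)*R = -4*R*U)
P(V, W) = 2*W/(53 + V) (P(V, W) = (2*W)/(53 + V) = 2*W/(53 + V))
u = -2337
P(x(4, 0), -52) + u = 2*(-52)/(53 - 4*4*0) - 2337 = 2*(-52)/(53 + 0) - 2337 = 2*(-52)/53 - 2337 = 2*(-52)*(1/53) - 2337 = -104/53 - 2337 = -123965/53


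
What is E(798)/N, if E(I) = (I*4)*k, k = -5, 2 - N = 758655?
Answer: 2280/108379 ≈ 0.021037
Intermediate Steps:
N = -758653 (N = 2 - 1*758655 = 2 - 758655 = -758653)
E(I) = -20*I (E(I) = (I*4)*(-5) = (4*I)*(-5) = -20*I)
E(798)/N = -20*798/(-758653) = -15960*(-1/758653) = 2280/108379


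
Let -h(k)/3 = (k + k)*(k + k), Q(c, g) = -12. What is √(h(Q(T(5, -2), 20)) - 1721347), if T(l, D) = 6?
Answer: 5*I*√68923 ≈ 1312.7*I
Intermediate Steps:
h(k) = -12*k² (h(k) = -3*(k + k)*(k + k) = -3*2*k*2*k = -12*k²)
√(h(Q(T(5, -2), 20)) - 1721347) = √(-12*(-12)² - 1721347) = √(-12*144 - 1721347) = √(-1728 - 1721347) = √(-1723075) = 5*I*√68923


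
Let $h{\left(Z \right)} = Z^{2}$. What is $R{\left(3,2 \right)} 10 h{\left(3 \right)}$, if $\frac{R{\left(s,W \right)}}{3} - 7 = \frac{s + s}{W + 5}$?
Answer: $\frac{14850}{7} \approx 2121.4$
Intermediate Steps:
$R{\left(s,W \right)} = 21 + \frac{6 s}{5 + W}$ ($R{\left(s,W \right)} = 21 + 3 \frac{s + s}{W + 5} = 21 + 3 \frac{2 s}{5 + W} = 21 + \frac{6 s}{5 + W}$)
$R{\left(3,2 \right)} 10 h{\left(3 \right)} = \frac{3 \left(35 + 2 \cdot 3 + 7 \cdot 2\right)}{5 + 2} \cdot 10 \cdot 3^{2} = \frac{3 \left(35 + 6 + 14\right)}{7} \cdot 10 \cdot 9 = 3 \cdot \frac{1}{7} \cdot 55 \cdot 10 \cdot 9 = \frac{165}{7} \cdot 10 \cdot 9 = \frac{1650}{7} \cdot 9 = \frac{14850}{7}$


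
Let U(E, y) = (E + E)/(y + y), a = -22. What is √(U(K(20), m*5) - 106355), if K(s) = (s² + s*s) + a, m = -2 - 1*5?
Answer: I*√130312105/35 ≈ 326.16*I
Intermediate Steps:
m = -7 (m = -2 - 5 = -7)
K(s) = -22 + 2*s² (K(s) = (s² + s*s) - 22 = (s² + s²) - 22 = 2*s² - 22 = -22 + 2*s²)
U(E, y) = E/y (U(E, y) = (2*E)/((2*y)) = (2*E)*(1/(2*y)) = E/y)
√(U(K(20), m*5) - 106355) = √((-22 + 2*20²)/((-7*5)) - 106355) = √((-22 + 2*400)/(-35) - 106355) = √((-22 + 800)*(-1/35) - 106355) = √(778*(-1/35) - 106355) = √(-778/35 - 106355) = √(-3723203/35) = I*√130312105/35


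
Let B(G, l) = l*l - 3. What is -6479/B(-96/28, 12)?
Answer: -6479/141 ≈ -45.950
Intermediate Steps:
B(G, l) = -3 + l**2 (B(G, l) = l**2 - 3 = -3 + l**2)
-6479/B(-96/28, 12) = -6479/(-3 + 12**2) = -6479/(-3 + 144) = -6479/141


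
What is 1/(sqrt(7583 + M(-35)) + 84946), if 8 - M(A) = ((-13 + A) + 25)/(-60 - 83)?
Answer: 6073639/515930795749 - 3*sqrt(17247230)/1031861591498 ≈ 1.1760e-5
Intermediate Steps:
M(A) = 1156/143 + A/143 (M(A) = 8 - ((-13 + A) + 25)/(-60 - 83) = 8 - (12 + A)/(-143) = 8 - (12 + A)*(-1)/143 = 8 - (-12/143 - A/143) = 8 + (12/143 + A/143) = 1156/143 + A/143)
1/(sqrt(7583 + M(-35)) + 84946) = 1/(sqrt(7583 + (1156/143 + (1/143)*(-35))) + 84946) = 1/(sqrt(7583 + (1156/143 - 35/143)) + 84946) = 1/(sqrt(7583 + 1121/143) + 84946) = 1/(sqrt(1085490/143) + 84946) = 1/(3*sqrt(17247230)/143 + 84946) = 1/(84946 + 3*sqrt(17247230)/143)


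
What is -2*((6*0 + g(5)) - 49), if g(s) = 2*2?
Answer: 90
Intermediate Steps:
g(s) = 4
-2*((6*0 + g(5)) - 49) = -2*((6*0 + 4) - 49) = -2*((0 + 4) - 49) = -2*(4 - 49) = -2*(-45) = 90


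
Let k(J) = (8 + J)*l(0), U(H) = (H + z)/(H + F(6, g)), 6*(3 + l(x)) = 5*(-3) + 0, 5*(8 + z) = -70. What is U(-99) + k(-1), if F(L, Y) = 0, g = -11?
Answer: -671/18 ≈ -37.278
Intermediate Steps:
z = -22 (z = -8 + (⅕)*(-70) = -8 - 14 = -22)
l(x) = -11/2 (l(x) = -3 + (5*(-3) + 0)/6 = -3 + (-15 + 0)/6 = -3 + (⅙)*(-15) = -3 - 5/2 = -11/2)
U(H) = (-22 + H)/H (U(H) = (H - 22)/(H + 0) = (-22 + H)/H)
k(J) = -44 - 11*J/2 (k(J) = (8 + J)*(-11/2) = -44 - 11*J/2)
U(-99) + k(-1) = (-22 - 99)/(-99) + (-44 - 11/2*(-1)) = -1/99*(-121) + (-44 + 11/2) = 11/9 - 77/2 = -671/18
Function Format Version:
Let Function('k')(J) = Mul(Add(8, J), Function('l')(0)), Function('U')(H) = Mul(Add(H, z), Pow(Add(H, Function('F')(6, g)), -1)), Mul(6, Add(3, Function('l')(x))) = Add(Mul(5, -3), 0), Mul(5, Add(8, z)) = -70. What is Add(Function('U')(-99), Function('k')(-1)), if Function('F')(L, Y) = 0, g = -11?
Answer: Rational(-671, 18) ≈ -37.278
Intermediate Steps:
z = -22 (z = Add(-8, Mul(Rational(1, 5), -70)) = Add(-8, -14) = -22)
Function('l')(x) = Rational(-11, 2) (Function('l')(x) = Add(-3, Mul(Rational(1, 6), Add(Mul(5, -3), 0))) = Add(-3, Mul(Rational(1, 6), Add(-15, 0))) = Add(-3, Mul(Rational(1, 6), -15)) = Add(-3, Rational(-5, 2)) = Rational(-11, 2))
Function('U')(H) = Mul(Pow(H, -1), Add(-22, H)) (Function('U')(H) = Mul(Add(H, -22), Pow(Add(H, 0), -1)) = Mul(Add(-22, H), Pow(H, -1)) = Mul(Pow(H, -1), Add(-22, H)))
Function('k')(J) = Add(-44, Mul(Rational(-11, 2), J)) (Function('k')(J) = Mul(Add(8, J), Rational(-11, 2)) = Add(-44, Mul(Rational(-11, 2), J)))
Add(Function('U')(-99), Function('k')(-1)) = Add(Mul(Pow(-99, -1), Add(-22, -99)), Add(-44, Mul(Rational(-11, 2), -1))) = Add(Mul(Rational(-1, 99), -121), Add(-44, Rational(11, 2))) = Add(Rational(11, 9), Rational(-77, 2)) = Rational(-671, 18)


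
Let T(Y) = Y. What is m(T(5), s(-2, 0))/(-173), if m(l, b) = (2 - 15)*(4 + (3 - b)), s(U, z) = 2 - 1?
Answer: 78/173 ≈ 0.45087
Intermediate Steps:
s(U, z) = 1
m(l, b) = -91 + 13*b (m(l, b) = -13*(7 - b) = -91 + 13*b)
m(T(5), s(-2, 0))/(-173) = (-91 + 13*1)/(-173) = (-91 + 13)*(-1/173) = -78*(-1/173) = 78/173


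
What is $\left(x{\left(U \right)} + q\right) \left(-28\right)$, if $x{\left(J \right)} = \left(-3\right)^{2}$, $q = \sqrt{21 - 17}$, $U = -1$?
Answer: $-308$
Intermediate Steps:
$q = 2$ ($q = \sqrt{4} = 2$)
$x{\left(J \right)} = 9$
$\left(x{\left(U \right)} + q\right) \left(-28\right) = \left(9 + 2\right) \left(-28\right) = 11 \left(-28\right) = -308$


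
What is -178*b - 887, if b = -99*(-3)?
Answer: -53753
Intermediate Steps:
b = 297
-178*b - 887 = -178*297 - 887 = -52866 - 887 = -53753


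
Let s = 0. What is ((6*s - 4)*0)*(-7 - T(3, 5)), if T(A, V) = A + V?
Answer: 0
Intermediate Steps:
((6*s - 4)*0)*(-7 - T(3, 5)) = ((6*0 - 4)*0)*(-7 - (3 + 5)) = ((0 - 4)*0)*(-7 - 1*8) = (-4*0)*(-7 - 8) = 0*(-15) = 0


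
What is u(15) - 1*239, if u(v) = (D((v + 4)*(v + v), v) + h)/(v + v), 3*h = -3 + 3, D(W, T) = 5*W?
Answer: -144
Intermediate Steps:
h = 0 (h = (-3 + 3)/3 = (1/3)*0 = 0)
u(v) = 20 + 5*v (u(v) = (5*((v + 4)*(v + v)) + 0)/(v + v) = (5*((4 + v)*(2*v)) + 0)/((2*v)) = (5*(2*v*(4 + v)) + 0)*(1/(2*v)) = (10*v*(4 + v) + 0)*(1/(2*v)) = (10*v*(4 + v))*(1/(2*v)) = 20 + 5*v)
u(15) - 1*239 = (20 + 5*15) - 1*239 = (20 + 75) - 239 = 95 - 239 = -144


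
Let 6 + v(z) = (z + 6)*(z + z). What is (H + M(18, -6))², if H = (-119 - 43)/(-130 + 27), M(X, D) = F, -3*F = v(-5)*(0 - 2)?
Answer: 7896100/95481 ≈ 82.698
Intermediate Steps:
v(z) = -6 + 2*z*(6 + z) (v(z) = -6 + (z + 6)*(z + z) = -6 + (6 + z)*(2*z) = -6 + 2*z*(6 + z))
F = -32/3 (F = -(-6 + 2*(-5)² + 12*(-5))*(0 - 2)/3 = -(-6 + 2*25 - 60)*(-2)/3 = -(-6 + 50 - 60)*(-2)/3 = -(-16)*(-2)/3 = -⅓*32 = -32/3 ≈ -10.667)
M(X, D) = -32/3
H = 162/103 (H = -162/(-103) = -162*(-1/103) = 162/103 ≈ 1.5728)
(H + M(18, -6))² = (162/103 - 32/3)² = (-2810/309)² = 7896100/95481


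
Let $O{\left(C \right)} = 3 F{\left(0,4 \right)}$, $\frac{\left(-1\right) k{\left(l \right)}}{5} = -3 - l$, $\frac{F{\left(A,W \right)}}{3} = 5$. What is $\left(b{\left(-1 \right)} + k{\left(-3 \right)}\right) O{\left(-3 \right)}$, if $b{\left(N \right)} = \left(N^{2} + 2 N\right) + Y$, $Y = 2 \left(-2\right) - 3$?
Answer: $-360$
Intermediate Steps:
$F{\left(A,W \right)} = 15$ ($F{\left(A,W \right)} = 3 \cdot 5 = 15$)
$Y = -7$ ($Y = -4 - 3 = -7$)
$k{\left(l \right)} = 15 + 5 l$ ($k{\left(l \right)} = - 5 \left(-3 - l\right) = 15 + 5 l$)
$b{\left(N \right)} = -7 + N^{2} + 2 N$ ($b{\left(N \right)} = \left(N^{2} + 2 N\right) - 7 = -7 + N^{2} + 2 N$)
$O{\left(C \right)} = 45$ ($O{\left(C \right)} = 3 \cdot 15 = 45$)
$\left(b{\left(-1 \right)} + k{\left(-3 \right)}\right) O{\left(-3 \right)} = \left(\left(-7 + \left(-1\right)^{2} + 2 \left(-1\right)\right) + \left(15 + 5 \left(-3\right)\right)\right) 45 = \left(\left(-7 + 1 - 2\right) + \left(15 - 15\right)\right) 45 = \left(-8 + 0\right) 45 = \left(-8\right) 45 = -360$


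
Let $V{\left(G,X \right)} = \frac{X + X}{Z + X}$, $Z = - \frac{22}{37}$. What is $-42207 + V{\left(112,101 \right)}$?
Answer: $- \frac{156791531}{3715} \approx -42205.0$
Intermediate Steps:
$Z = - \frac{22}{37}$ ($Z = \left(-22\right) \frac{1}{37} = - \frac{22}{37} \approx -0.59459$)
$V{\left(G,X \right)} = \frac{2 X}{- \frac{22}{37} + X}$ ($V{\left(G,X \right)} = \frac{X + X}{- \frac{22}{37} + X} = \frac{2 X}{- \frac{22}{37} + X}$)
$-42207 + V{\left(112,101 \right)} = -42207 + 74 \cdot 101 \frac{1}{-22 + 37 \cdot 101} = -42207 + 74 \cdot 101 \frac{1}{-22 + 3737} = -42207 + 74 \cdot 101 \cdot \frac{1}{3715} = -42207 + \frac{7474}{3715} = - \frac{156791531}{3715}$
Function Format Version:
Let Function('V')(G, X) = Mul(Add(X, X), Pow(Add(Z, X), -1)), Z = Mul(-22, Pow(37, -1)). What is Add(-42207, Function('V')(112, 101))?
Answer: Rational(-156791531, 3715) ≈ -42205.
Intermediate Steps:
Z = Rational(-22, 37) (Z = Mul(-22, Rational(1, 37)) = Rational(-22, 37) ≈ -0.59459)
Function('V')(G, X) = Mul(2, X, Pow(Add(Rational(-22, 37), X), -1)) (Function('V')(G, X) = Mul(Add(X, X), Pow(Add(Rational(-22, 37), X), -1)) = Mul(Mul(2, X), Pow(Add(Rational(-22, 37), X), -1)) = Mul(2, X, Pow(Add(Rational(-22, 37), X), -1)))
Add(-42207, Function('V')(112, 101)) = Add(-42207, Mul(74, 101, Pow(Add(-22, Mul(37, 101)), -1))) = Add(-42207, Mul(74, 101, Pow(Add(-22, 3737), -1))) = Add(-42207, Mul(74, 101, Pow(3715, -1))) = Add(-42207, Mul(74, 101, Rational(1, 3715))) = Add(-42207, Rational(7474, 3715)) = Rational(-156791531, 3715)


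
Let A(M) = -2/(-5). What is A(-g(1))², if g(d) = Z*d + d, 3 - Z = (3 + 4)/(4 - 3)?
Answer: 4/25 ≈ 0.16000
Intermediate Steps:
Z = -4 (Z = 3 - (3 + 4)/(4 - 3) = 3 - 7/1 = 3 - 7 = -4)
g(d) = -3*d (g(d) = -4*d + d = -3*d)
A(M) = ⅖ (A(M) = -2*(-⅕) = ⅖)
A(-g(1))² = (⅖)² = 4/25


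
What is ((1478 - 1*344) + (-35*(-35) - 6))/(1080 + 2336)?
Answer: 2353/3416 ≈ 0.68882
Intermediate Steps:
((1478 - 1*344) + (-35*(-35) - 6))/(1080 + 2336) = ((1478 - 344) + (1225 - 6))/3416 = (1134 + 1219)*(1/3416) = 2353*(1/3416) = 2353/3416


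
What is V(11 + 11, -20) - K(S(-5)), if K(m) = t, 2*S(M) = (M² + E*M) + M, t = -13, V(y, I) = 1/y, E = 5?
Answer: 287/22 ≈ 13.045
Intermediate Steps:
S(M) = M²/2 + 3*M (S(M) = ((M² + 5*M) + M)/2 = (M² + 6*M)/2 = M²/2 + 3*M)
K(m) = -13
V(11 + 11, -20) - K(S(-5)) = 1/(11 + 11) - 1*(-13) = 1/22 + 13 = 287/22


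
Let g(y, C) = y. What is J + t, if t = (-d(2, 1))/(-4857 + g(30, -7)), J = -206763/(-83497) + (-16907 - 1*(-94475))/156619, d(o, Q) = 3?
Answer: 62538349951780/21041241578587 ≈ 2.9722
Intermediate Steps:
J = 38859709593/13077216643 (J = -206763*(-1/83497) + (-16907 + 94475)*(1/156619) = 206763/83497 + 77568*(1/156619) = 206763/83497 + 77568/156619 = 38859709593/13077216643 ≈ 2.9716)
t = 1/1609 (t = (-1*3)/(-4857 + 30) = -3/(-4827) = -1/4827*(-3) = 1/1609 ≈ 0.00062150)
J + t = 38859709593/13077216643 + 1/1609 = 62538349951780/21041241578587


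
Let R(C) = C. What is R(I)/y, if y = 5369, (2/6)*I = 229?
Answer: 687/5369 ≈ 0.12796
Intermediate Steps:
I = 687 (I = 3*229 = 687)
R(I)/y = 687/5369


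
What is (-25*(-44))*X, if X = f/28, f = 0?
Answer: 0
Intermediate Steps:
X = 0 (X = 0/28 = 0*(1/28) = 0)
(-25*(-44))*X = -25*(-44)*0 = 1100*0 = 0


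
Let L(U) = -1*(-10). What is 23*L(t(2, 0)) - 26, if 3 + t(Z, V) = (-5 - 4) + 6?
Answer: 204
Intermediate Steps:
t(Z, V) = -6 (t(Z, V) = -3 + ((-5 - 4) + 6) = -3 + (-9 + 6) = -3 - 3 = -6)
L(U) = 10
23*L(t(2, 0)) - 26 = 23*10 - 26 = 230 - 26 = 204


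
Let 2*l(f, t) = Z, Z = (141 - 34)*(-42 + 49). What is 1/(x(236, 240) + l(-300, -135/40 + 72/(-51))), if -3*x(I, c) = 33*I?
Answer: -2/4443 ≈ -0.00045015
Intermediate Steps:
x(I, c) = -11*I
Z = 749 (Z = 107*7 = 749)
l(f, t) = 749/2 (l(f, t) = (½)*749 = 749/2)
1/(x(236, 240) + l(-300, -135/40 + 72/(-51))) = 1/(-11*236 + 749/2) = 1/(-2596 + 749/2) = 1/(-4443/2) = -2/4443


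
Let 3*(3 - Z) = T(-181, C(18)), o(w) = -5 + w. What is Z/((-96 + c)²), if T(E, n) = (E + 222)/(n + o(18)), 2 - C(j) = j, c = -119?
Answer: 68/416025 ≈ 0.00016345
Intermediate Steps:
C(j) = 2 - j
T(E, n) = (222 + E)/(13 + n) (T(E, n) = (E + 222)/(n + (-5 + 18)) = (222 + E)/(n + 13) = (222 + E)/(13 + n))
Z = 68/9 (Z = 3 - (222 - 181)/(3*(13 + (2 - 1*18))) = 3 - 41/(3*(13 + (2 - 18))) = 3 - 41/(3*(13 - 16)) = 3 - 41/(3*(-3)) = 3 - (-1)*41/9 = 3 - ⅓*(-41/3) = 3 + 41/9 = 68/9 ≈ 7.5556)
Z/((-96 + c)²) = 68/(9*((-96 - 119)²)) = 68/(9*((-215)²)) = (68/9)/46225 = (68/9)*(1/46225) = 68/416025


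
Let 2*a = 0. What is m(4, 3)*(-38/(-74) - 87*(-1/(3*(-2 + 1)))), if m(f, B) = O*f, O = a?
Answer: 0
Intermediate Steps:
a = 0 (a = (½)*0 = 0)
O = 0
m(f, B) = 0 (m(f, B) = 0*f = 0)
m(4, 3)*(-38/(-74) - 87*(-1/(3*(-2 + 1)))) = 0*(-38/(-74) - 87*(-1/(3*(-2 + 1)))) = 0*(-38*(-1/74) - 87/((-3*(-1)))) = 0*(19/37 - 87/3) = 0*(19/37 - 87*⅓) = 0*(19/37 - 29) = 0*(-1054/37) = 0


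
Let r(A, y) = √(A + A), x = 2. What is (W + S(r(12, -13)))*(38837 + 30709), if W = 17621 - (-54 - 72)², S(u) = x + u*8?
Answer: 121496862 + 1112736*√6 ≈ 1.2422e+8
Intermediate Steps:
r(A, y) = √2*√A (r(A, y) = √(2*A) = √2*√A)
S(u) = 2 + 8*u (S(u) = 2 + u*8 = 2 + 8*u)
W = 1745 (W = 17621 - 1*(-126)² = 17621 - 1*15876 = 17621 - 15876 = 1745)
(W + S(r(12, -13)))*(38837 + 30709) = (1745 + (2 + 8*(√2*√12)))*(38837 + 30709) = (1745 + (2 + 8*(√2*(2*√3))))*69546 = (1745 + (2 + 8*(2*√6)))*69546 = (1745 + (2 + 16*√6))*69546 = (1747 + 16*√6)*69546 = 121496862 + 1112736*√6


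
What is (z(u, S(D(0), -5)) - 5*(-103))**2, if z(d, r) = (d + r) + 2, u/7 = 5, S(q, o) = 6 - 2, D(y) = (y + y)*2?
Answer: 309136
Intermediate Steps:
D(y) = 4*y (D(y) = (2*y)*2 = 4*y)
S(q, o) = 4
u = 35 (u = 7*5 = 35)
z(d, r) = 2 + d + r
(z(u, S(D(0), -5)) - 5*(-103))**2 = ((2 + 35 + 4) - 5*(-103))**2 = (41 + 515)**2 = 556**2 = 309136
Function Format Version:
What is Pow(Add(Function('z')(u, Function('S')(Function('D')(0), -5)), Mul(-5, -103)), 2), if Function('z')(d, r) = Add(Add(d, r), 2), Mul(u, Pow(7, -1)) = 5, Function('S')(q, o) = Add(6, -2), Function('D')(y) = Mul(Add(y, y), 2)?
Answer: 309136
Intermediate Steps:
Function('D')(y) = Mul(4, y) (Function('D')(y) = Mul(Mul(2, y), 2) = Mul(4, y))
Function('S')(q, o) = 4
u = 35 (u = Mul(7, 5) = 35)
Function('z')(d, r) = Add(2, d, r)
Pow(Add(Function('z')(u, Function('S')(Function('D')(0), -5)), Mul(-5, -103)), 2) = Pow(Add(Add(2, 35, 4), Mul(-5, -103)), 2) = Pow(Add(41, 515), 2) = Pow(556, 2) = 309136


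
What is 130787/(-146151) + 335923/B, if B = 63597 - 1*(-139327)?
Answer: 22555661185/29657545524 ≈ 0.76054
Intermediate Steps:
B = 202924 (B = 63597 + 139327 = 202924)
130787/(-146151) + 335923/B = 130787/(-146151) + 335923/202924 = 130787*(-1/146151) + 335923*(1/202924) = -130787/146151 + 335923/202924 = 22555661185/29657545524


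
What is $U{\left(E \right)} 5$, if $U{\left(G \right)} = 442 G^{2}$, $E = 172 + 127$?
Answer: $197576210$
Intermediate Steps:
$E = 299$
$U{\left(E \right)} 5 = 442 \cdot 299^{2} \cdot 5 = 442 \cdot 89401 \cdot 5 = 39515242 \cdot 5 = 197576210$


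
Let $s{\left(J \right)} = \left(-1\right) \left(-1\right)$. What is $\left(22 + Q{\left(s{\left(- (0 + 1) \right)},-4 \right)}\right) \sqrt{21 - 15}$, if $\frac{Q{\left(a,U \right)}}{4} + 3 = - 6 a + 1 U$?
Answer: $- 30 \sqrt{6} \approx -73.485$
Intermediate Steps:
$s{\left(J \right)} = 1$
$Q{\left(a,U \right)} = -12 - 24 a + 4 U$ ($Q{\left(a,U \right)} = -12 + 4 \left(- 6 a + 1 U\right) = -12 + 4 \left(- 6 a + U\right) = -12 + 4 \left(U - 6 a\right) = -12 + \left(- 24 a + 4 U\right) = -12 - 24 a + 4 U$)
$\left(22 + Q{\left(s{\left(- (0 + 1) \right)},-4 \right)}\right) \sqrt{21 - 15} = \left(22 - 52\right) \sqrt{21 - 15} = \left(22 - 52\right) \sqrt{6} = - 30 \sqrt{6}$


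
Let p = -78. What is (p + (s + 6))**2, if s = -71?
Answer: 20449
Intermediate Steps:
(p + (s + 6))**2 = (-78 + (-71 + 6))**2 = (-78 - 65)**2 = (-143)**2 = 20449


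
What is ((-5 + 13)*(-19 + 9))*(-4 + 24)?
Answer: -1600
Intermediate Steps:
((-5 + 13)*(-19 + 9))*(-4 + 24) = (8*(-10))*20 = -80*20 = -1600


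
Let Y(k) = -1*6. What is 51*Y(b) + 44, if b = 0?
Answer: -262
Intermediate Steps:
Y(k) = -6
51*Y(b) + 44 = 51*(-6) + 44 = -306 + 44 = -262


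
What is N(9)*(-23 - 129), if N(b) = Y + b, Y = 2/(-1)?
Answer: -1064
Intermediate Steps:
Y = -2 (Y = 2*(-1) = -2)
N(b) = -2 + b
N(9)*(-23 - 129) = (-2 + 9)*(-23 - 129) = 7*(-152) = -1064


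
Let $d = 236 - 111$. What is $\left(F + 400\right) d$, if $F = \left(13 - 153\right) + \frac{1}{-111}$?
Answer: $\frac{3607375}{111} \approx 32499.0$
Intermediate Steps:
$d = 125$ ($d = 236 - 111 = 125$)
$F = - \frac{15541}{111}$ ($F = -140 - \frac{1}{111} = - \frac{15541}{111} \approx -140.01$)
$\left(F + 400\right) d = \left(- \frac{15541}{111} + 400\right) 125 = \frac{28859}{111} \cdot 125 = \frac{3607375}{111}$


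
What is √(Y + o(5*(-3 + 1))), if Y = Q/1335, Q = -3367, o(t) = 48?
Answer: √81051855/1335 ≈ 6.7437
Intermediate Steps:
Y = -3367/1335 ≈ -2.5221
√(Y + o(5*(-3 + 1))) = √(-3367/1335 + 48) = √(60713/1335) = √81051855/1335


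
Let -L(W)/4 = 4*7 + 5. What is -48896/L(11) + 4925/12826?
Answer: 14267959/38478 ≈ 370.81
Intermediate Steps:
L(W) = -132 (L(W) = -4*(4*7 + 5) = -4*(28 + 5) = -4*33 = -132)
-48896/L(11) + 4925/12826 = -48896/(-132) + 4925/12826 = -48896*(-1/132) + 4925*(1/12826) = 12224/33 + 4925/12826 = 14267959/38478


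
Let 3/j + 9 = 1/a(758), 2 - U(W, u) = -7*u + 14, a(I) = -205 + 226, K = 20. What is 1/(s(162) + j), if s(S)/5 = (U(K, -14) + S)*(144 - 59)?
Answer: 188/4154737 ≈ 4.5250e-5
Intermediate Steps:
a(I) = 21
U(W, u) = -12 + 7*u (U(W, u) = 2 - (-7*u + 14) = 2 - (14 - 7*u) = 2 + (-14 + 7*u) = -12 + 7*u)
s(S) = -46750 + 425*S (s(S) = 5*(((-12 + 7*(-14)) + S)*(144 - 59)) = 5*(((-12 - 98) + S)*85) = 5*((-110 + S)*85) = 5*(-9350 + 85*S) = -46750 + 425*S)
j = -63/188 (j = 3/(-9 + 1/21) = 3/(-188/21) = 3*(-21/188) = -63/188 ≈ -0.33511)
1/(s(162) + j) = 1/((-46750 + 425*162) - 63/188) = 1/((-46750 + 68850) - 63/188) = 1/(22100 - 63/188) = 1/(4154737/188) = 188/4154737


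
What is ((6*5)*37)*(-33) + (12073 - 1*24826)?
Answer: -49383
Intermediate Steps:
((6*5)*37)*(-33) + (12073 - 1*24826) = (30*37)*(-33) + (12073 - 24826) = 1110*(-33) - 12753 = -36630 - 12753 = -49383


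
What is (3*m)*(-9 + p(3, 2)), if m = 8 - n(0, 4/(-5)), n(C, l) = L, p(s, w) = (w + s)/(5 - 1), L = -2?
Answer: -465/2 ≈ -232.50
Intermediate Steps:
p(s, w) = s/4 + w/4 (p(s, w) = (s + w)/4 = (s + w)*(¼) = s/4 + w/4)
n(C, l) = -2
m = 10 (m = 8 - 1*(-2) = 8 + 2 = 10)
(3*m)*(-9 + p(3, 2)) = (3*10)*(-9 + ((¼)*3 + (¼)*2)) = 30*(-9 + (¾ + ½)) = 30*(-9 + 5/4) = 30*(-31/4) = -465/2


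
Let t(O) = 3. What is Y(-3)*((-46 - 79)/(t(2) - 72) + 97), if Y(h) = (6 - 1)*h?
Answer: -34090/23 ≈ -1482.2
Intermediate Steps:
Y(h) = 5*h
Y(-3)*((-46 - 79)/(t(2) - 72) + 97) = (5*(-3))*((-46 - 79)/(3 - 72) + 97) = -15*(-125/(-69) + 97) = -15*(-125*(-1/69) + 97) = -15*(125/69 + 97) = -15*6818/69 = -34090/23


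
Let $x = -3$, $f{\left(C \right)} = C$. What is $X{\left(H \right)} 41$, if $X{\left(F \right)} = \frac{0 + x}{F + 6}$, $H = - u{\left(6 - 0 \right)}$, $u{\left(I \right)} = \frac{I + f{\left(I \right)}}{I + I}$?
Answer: $- \frac{123}{5} \approx -24.6$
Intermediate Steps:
$u{\left(I \right)} = 1$ ($u{\left(I \right)} = \frac{I + I}{I + I} = \frac{2 I}{2 I} = 2 I \frac{1}{2 I} = 1$)
$H = -1$ ($H = \left(-1\right) 1 = -1$)
$X{\left(F \right)} = - \frac{3}{6 + F}$ ($X{\left(F \right)} = \frac{0 - 3}{F + 6} = - \frac{3}{6 + F}$)
$X{\left(H \right)} 41 = - \frac{3}{6 - 1} \cdot 41 = - \frac{3}{5} \cdot 41 = \left(-3\right) \frac{1}{5} \cdot 41 = \left(- \frac{3}{5}\right) 41 = - \frac{123}{5}$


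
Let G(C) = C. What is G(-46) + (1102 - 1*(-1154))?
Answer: 2210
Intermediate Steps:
G(-46) + (1102 - 1*(-1154)) = -46 + (1102 - 1*(-1154)) = -46 + (1102 + 1154) = -46 + 2256 = 2210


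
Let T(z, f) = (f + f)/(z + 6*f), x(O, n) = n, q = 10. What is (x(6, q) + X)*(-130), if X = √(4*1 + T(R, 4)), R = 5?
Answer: -1300 - 260*√899/29 ≈ -1568.8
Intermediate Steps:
T(z, f) = 2*f/(z + 6*f) (T(z, f) = (2*f)/(z + 6*f) = 2*f/(z + 6*f))
X = 2*√899/29 (X = √(4*1 + 2*4/(5 + 6*4)) = √(4 + 2*4/(5 + 24)) = √(4 + 2*4/29) = √(4 + 2*4*(1/29)) = √(4 + 8/29) = √(124/29) = 2*√899/29 ≈ 2.0678)
(x(6, q) + X)*(-130) = (10 + 2*√899/29)*(-130) = -1300 - 260*√899/29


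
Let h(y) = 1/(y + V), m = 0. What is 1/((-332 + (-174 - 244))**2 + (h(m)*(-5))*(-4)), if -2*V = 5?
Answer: 1/562492 ≈ 1.7778e-6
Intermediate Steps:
V = -5/2 (V = -1/2*5 = -5/2 ≈ -2.5000)
h(y) = 1/(-5/2 + y) (h(y) = 1/(y - 5/2) = 1/(-5/2 + y))
1/((-332 + (-174 - 244))**2 + (h(m)*(-5))*(-4)) = 1/((-332 + (-174 - 244))**2 + ((2/(-5 + 2*0))*(-5))*(-4)) = 1/((-332 - 418)**2 + ((2/(-5 + 0))*(-5))*(-4)) = 1/((-750)**2 + ((2/(-5))*(-5))*(-4)) = 1/(562500 + ((2*(-1/5))*(-5))*(-4)) = 1/(562500 - 2/5*(-5)*(-4)) = 1/(562500 + 2*(-4)) = 1/(562500 - 8) = 1/562492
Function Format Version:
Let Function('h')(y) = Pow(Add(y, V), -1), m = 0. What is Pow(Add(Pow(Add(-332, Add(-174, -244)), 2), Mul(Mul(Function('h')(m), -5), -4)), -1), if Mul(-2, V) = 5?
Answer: Rational(1, 562492) ≈ 1.7778e-6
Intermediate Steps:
V = Rational(-5, 2) (V = Mul(Rational(-1, 2), 5) = Rational(-5, 2) ≈ -2.5000)
Function('h')(y) = Pow(Add(Rational(-5, 2), y), -1) (Function('h')(y) = Pow(Add(y, Rational(-5, 2)), -1) = Pow(Add(Rational(-5, 2), y), -1))
Pow(Add(Pow(Add(-332, Add(-174, -244)), 2), Mul(Mul(Function('h')(m), -5), -4)), -1) = Pow(Add(Pow(Add(-332, Add(-174, -244)), 2), Mul(Mul(Mul(2, Pow(Add(-5, Mul(2, 0)), -1)), -5), -4)), -1) = Pow(Add(Pow(Add(-332, -418), 2), Mul(Mul(Mul(2, Pow(Add(-5, 0), -1)), -5), -4)), -1) = Pow(Add(Pow(-750, 2), Mul(Mul(Mul(2, Pow(-5, -1)), -5), -4)), -1) = Pow(Add(562500, Mul(Mul(Mul(2, Rational(-1, 5)), -5), -4)), -1) = Pow(Add(562500, Mul(Mul(Rational(-2, 5), -5), -4)), -1) = Pow(Add(562500, Mul(2, -4)), -1) = Pow(Add(562500, -8), -1) = Pow(562492, -1) = Rational(1, 562492)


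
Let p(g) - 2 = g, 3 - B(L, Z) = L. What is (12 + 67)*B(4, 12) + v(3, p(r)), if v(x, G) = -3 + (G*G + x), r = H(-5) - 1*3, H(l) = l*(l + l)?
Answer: 2322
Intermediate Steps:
B(L, Z) = 3 - L
H(l) = 2*l² (H(l) = l*(2*l) = 2*l²)
r = 47 (r = 2*(-5)² - 1*3 = 2*25 - 3 = 50 - 3 = 47)
p(g) = 2 + g
v(x, G) = -3 + x + G² (v(x, G) = -3 + (G² + x) = -3 + (x + G²) = -3 + x + G²)
(12 + 67)*B(4, 12) + v(3, p(r)) = (12 + 67)*(3 - 1*4) + (-3 + 3 + (2 + 47)²) = 79*(3 - 4) + (-3 + 3 + 49²) = 79*(-1) + (-3 + 3 + 2401) = -79 + 2401 = 2322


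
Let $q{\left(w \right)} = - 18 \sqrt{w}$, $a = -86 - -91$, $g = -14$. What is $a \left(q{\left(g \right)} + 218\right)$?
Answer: $1090 - 90 i \sqrt{14} \approx 1090.0 - 336.75 i$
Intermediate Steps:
$a = 5$ ($a = -86 + 91 = 5$)
$a \left(q{\left(g \right)} + 218\right) = 5 \left(- 18 \sqrt{-14} + 218\right) = 5 \left(- 18 i \sqrt{14} + 218\right) = 5 \left(218 - 18 i \sqrt{14}\right) = 1090 - 90 i \sqrt{14}$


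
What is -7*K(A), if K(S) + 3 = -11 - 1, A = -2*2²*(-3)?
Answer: 105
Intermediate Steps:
A = 24 (A = -2*4*(-3) = -8*(-3) = 24)
K(S) = -15 (K(S) = -3 + (-11 - 1) = -3 - 12 = -15)
-7*K(A) = -7*(-15) = 105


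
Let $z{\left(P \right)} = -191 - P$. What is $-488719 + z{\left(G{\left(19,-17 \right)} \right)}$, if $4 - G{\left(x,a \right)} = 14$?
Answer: $-488900$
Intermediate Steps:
$G{\left(x,a \right)} = -10$ ($G{\left(x,a \right)} = 4 - 14 = -10$)
$-488719 + z{\left(G{\left(19,-17 \right)} \right)} = -488719 - 181 = -488900$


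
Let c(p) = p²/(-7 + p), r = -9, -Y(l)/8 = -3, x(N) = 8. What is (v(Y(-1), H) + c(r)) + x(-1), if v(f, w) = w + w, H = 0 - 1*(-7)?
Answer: 271/16 ≈ 16.938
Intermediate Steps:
H = 7 (H = 0 + 7 = 7)
Y(l) = 24 (Y(l) = -8*(-3) = 24)
v(f, w) = 2*w
c(p) = p²/(-7 + p)
(v(Y(-1), H) + c(r)) + x(-1) = (2*7 + (-9)²/(-7 - 9)) + 8 = (14 + 81/(-16)) + 8 = (14 + 81*(-1/16)) + 8 = (14 - 81/16) + 8 = 143/16 + 8 = 271/16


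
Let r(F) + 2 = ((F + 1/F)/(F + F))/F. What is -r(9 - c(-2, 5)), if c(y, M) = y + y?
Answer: 4309/2197 ≈ 1.9613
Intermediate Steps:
c(y, M) = 2*y
r(F) = -2 + (F + 1/F)/(2*F**2) (r(F) = -2 + ((F + 1/F)/(F + F))/F = -2 + ((F + 1/F)/((2*F)))/F = -2 + ((F + 1/F)*(1/(2*F)))/F = -2 + ((F + 1/F)/(2*F))/F = -2 + (F + 1/F)/(2*F**2))
-r(9 - c(-2, 5)) = -(-2 + 1/(2*(9 - 2*(-2))) + 1/(2*(9 - 2*(-2))**3)) = -(-2 + 1/(2*(9 - 1*(-4))) + 1/(2*(9 - 1*(-4))**3)) = -(-2 + 1/(2*(9 + 4)) + 1/(2*(9 + 4)**3)) = -(-2 + (1/2)/13 + (1/2)/13**3) = -(-2 + (1/2)*(1/13) + (1/2)*(1/2197)) = -(-2 + 1/26 + 1/4394) = -1*(-4309/2197) = 4309/2197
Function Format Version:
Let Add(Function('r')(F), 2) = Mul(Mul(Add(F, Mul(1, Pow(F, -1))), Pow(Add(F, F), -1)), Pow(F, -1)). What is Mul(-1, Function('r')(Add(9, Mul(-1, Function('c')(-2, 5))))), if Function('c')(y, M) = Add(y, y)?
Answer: Rational(4309, 2197) ≈ 1.9613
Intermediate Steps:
Function('c')(y, M) = Mul(2, y)
Function('r')(F) = Add(-2, Mul(Rational(1, 2), Pow(F, -2), Add(F, Pow(F, -1)))) (Function('r')(F) = Add(-2, Mul(Mul(Add(F, Mul(1, Pow(F, -1))), Pow(Add(F, F), -1)), Pow(F, -1))) = Add(-2, Mul(Mul(Add(F, Pow(F, -1)), Pow(Mul(2, F), -1)), Pow(F, -1))) = Add(-2, Mul(Mul(Add(F, Pow(F, -1)), Mul(Rational(1, 2), Pow(F, -1))), Pow(F, -1))) = Add(-2, Mul(Mul(Rational(1, 2), Pow(F, -1), Add(F, Pow(F, -1))), Pow(F, -1))) = Add(-2, Mul(Rational(1, 2), Pow(F, -2), Add(F, Pow(F, -1)))))
Mul(-1, Function('r')(Add(9, Mul(-1, Function('c')(-2, 5))))) = Mul(-1, Add(-2, Mul(Rational(1, 2), Pow(Add(9, Mul(-1, Mul(2, -2))), -1)), Mul(Rational(1, 2), Pow(Add(9, Mul(-1, Mul(2, -2))), -3)))) = Mul(-1, Add(-2, Mul(Rational(1, 2), Pow(Add(9, Mul(-1, -4)), -1)), Mul(Rational(1, 2), Pow(Add(9, Mul(-1, -4)), -3)))) = Mul(-1, Add(-2, Mul(Rational(1, 2), Pow(Add(9, 4), -1)), Mul(Rational(1, 2), Pow(Add(9, 4), -3)))) = Mul(-1, Add(-2, Mul(Rational(1, 2), Pow(13, -1)), Mul(Rational(1, 2), Pow(13, -3)))) = Mul(-1, Add(-2, Mul(Rational(1, 2), Rational(1, 13)), Mul(Rational(1, 2), Rational(1, 2197)))) = Mul(-1, Add(-2, Rational(1, 26), Rational(1, 4394))) = Mul(-1, Rational(-4309, 2197)) = Rational(4309, 2197)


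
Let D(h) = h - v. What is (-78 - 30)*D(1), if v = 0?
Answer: -108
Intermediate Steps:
D(h) = h (D(h) = h - 1*0 = h + 0 = h)
(-78 - 30)*D(1) = (-78 - 30)*1 = -108*1 = -108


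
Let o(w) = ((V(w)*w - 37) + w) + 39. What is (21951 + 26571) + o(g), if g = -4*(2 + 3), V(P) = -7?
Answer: 48644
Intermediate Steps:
g = -20 (g = -4*5 = -20)
o(w) = 2 - 6*w (o(w) = ((-7*w - 37) + w) + 39 = ((-37 - 7*w) + w) + 39 = (-37 - 6*w) + 39 = 2 - 6*w)
(21951 + 26571) + o(g) = (21951 + 26571) + (2 - 6*(-20)) = 48522 + (2 + 120) = 48522 + 122 = 48644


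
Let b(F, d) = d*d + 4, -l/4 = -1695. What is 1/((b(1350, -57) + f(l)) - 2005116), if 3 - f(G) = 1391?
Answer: -1/2003251 ≈ -4.9919e-7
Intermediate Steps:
l = 6780 (l = -4*(-1695) = 6780)
f(G) = -1388 (f(G) = 3 - 1*1391 = 3 - 1391 = -1388)
b(F, d) = 4 + d² (b(F, d) = d² + 4 = 4 + d²)
1/((b(1350, -57) + f(l)) - 2005116) = 1/(((4 + (-57)²) - 1388) - 2005116) = 1/(((4 + 3249) - 1388) - 2005116) = 1/((3253 - 1388) - 2005116) = 1/(1865 - 2005116) = 1/(-2003251) = -1/2003251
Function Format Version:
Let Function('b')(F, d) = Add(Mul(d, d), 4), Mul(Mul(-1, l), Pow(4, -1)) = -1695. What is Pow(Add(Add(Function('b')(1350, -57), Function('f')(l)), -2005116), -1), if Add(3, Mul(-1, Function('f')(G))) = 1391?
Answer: Rational(-1, 2003251) ≈ -4.9919e-7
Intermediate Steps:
l = 6780 (l = Mul(-4, -1695) = 6780)
Function('f')(G) = -1388 (Function('f')(G) = Add(3, Mul(-1, 1391)) = Add(3, -1391) = -1388)
Function('b')(F, d) = Add(4, Pow(d, 2)) (Function('b')(F, d) = Add(Pow(d, 2), 4) = Add(4, Pow(d, 2)))
Pow(Add(Add(Function('b')(1350, -57), Function('f')(l)), -2005116), -1) = Pow(Add(Add(Add(4, Pow(-57, 2)), -1388), -2005116), -1) = Pow(Add(Add(Add(4, 3249), -1388), -2005116), -1) = Pow(Add(Add(3253, -1388), -2005116), -1) = Pow(Add(1865, -2005116), -1) = Pow(-2003251, -1) = Rational(-1, 2003251)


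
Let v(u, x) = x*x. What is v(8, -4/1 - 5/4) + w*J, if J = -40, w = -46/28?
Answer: 10447/112 ≈ 93.277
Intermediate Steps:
w = -23/14 (w = -46*1/28 = -23/14 ≈ -1.6429)
v(u, x) = x**2
v(8, -4/1 - 5/4) + w*J = (-4/1 - 5/4)**2 - 23/14*(-40) = (-4*1 - 5*1/4)**2 + 460/7 = (-4 - 5/4)**2 + 460/7 = (-21/4)**2 + 460/7 = 441/16 + 460/7 = 10447/112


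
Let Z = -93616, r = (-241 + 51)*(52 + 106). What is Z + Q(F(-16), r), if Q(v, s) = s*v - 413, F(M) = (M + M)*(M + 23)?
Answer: 6630451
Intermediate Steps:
F(M) = 2*M*(23 + M) (F(M) = (2*M)*(23 + M) = 2*M*(23 + M))
r = -30020 (r = -190*158 = -30020)
Q(v, s) = -413 + s*v
Z + Q(F(-16), r) = -93616 + (-413 - 60040*(-16)*(23 - 16)) = -93616 + (-413 - 60040*(-16)*7) = -93616 + (-413 - 30020*(-224)) = -93616 + (-413 + 6724480) = -93616 + 6724067 = 6630451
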